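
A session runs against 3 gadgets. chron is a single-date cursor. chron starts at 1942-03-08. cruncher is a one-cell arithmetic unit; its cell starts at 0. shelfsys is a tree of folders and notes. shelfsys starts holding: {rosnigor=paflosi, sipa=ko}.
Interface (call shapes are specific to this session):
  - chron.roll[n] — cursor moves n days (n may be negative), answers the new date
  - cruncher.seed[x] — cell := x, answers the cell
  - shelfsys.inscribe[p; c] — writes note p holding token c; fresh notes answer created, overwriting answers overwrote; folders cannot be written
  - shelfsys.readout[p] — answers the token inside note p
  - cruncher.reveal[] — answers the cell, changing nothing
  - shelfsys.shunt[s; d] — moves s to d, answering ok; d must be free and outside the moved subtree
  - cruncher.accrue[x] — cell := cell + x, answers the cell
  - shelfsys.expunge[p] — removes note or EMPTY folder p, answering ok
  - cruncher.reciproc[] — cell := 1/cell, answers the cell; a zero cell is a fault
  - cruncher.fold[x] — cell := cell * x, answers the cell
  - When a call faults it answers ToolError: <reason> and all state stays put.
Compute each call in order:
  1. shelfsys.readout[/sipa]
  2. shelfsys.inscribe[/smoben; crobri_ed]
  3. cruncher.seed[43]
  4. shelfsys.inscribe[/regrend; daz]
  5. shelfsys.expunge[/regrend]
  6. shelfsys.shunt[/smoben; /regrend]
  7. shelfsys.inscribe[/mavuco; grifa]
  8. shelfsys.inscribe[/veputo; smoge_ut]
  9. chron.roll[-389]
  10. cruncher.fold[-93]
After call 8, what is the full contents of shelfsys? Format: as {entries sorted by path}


>>> shelfsys.readout p→/sipa
  ko
>>> shelfsys.inscribe p→/smoben c→crobri_ed
  created
>>> cruncher.seed x→43
  43
>>> shelfsys.inscribe p→/regrend c→daz
  created
>>> shelfsys.expunge p→/regrend
  ok
>>> shelfsys.shunt s→/smoben d→/regrend
  ok
>>> shelfsys.inscribe p→/mavuco c→grifa
  created
>>> shelfsys.inscribe p→/veputo c→smoge_ut
  created
>>> chron.roll n→-389
  1941-02-12
>>> cruncher.fold x→-93
  -3999

Answer: {mavuco=grifa, regrend=crobri_ed, rosnigor=paflosi, sipa=ko, veputo=smoge_ut}


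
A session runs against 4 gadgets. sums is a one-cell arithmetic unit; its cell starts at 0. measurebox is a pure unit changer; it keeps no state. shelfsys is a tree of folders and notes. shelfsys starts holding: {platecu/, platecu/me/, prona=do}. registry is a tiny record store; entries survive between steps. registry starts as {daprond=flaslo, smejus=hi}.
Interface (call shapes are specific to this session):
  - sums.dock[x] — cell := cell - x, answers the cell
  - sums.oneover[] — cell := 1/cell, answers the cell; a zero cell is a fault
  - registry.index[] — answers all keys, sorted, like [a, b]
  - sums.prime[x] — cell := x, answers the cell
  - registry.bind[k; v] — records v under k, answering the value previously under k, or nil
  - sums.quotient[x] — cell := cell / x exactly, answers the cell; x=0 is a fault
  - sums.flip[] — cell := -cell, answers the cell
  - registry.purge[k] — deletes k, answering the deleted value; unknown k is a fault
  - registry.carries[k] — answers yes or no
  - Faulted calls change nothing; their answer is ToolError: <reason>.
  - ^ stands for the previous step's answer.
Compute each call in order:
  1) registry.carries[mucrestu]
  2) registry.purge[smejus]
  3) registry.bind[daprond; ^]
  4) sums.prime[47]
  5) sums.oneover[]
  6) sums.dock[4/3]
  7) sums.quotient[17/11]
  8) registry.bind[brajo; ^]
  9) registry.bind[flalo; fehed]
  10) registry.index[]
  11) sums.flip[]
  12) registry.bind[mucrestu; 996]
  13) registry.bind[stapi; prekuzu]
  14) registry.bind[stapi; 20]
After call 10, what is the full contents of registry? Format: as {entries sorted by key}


Now I run carries using k=mucrestu, and get no.
I invoke purge using k=smejus, giving hi.
Then bind using k=daprond, v=^, and see flaslo.
Then prime using x=47: 47.
Then oneover(), and get 1/47.
I call dock using x=4/3, and observe -185/141.
Using quotient using x=17/11, which returns -2035/2397.
I call bind using k=brajo, v=^, and get nil.
Calling bind using k=flalo, v=fehed, and see nil.
I call index, which returns [brajo, daprond, flalo].
I run flip, and observe 2035/2397.
I try bind using k=mucrestu, v=996: nil.
I invoke bind using k=stapi, v=prekuzu, → nil.
Calling bind using k=stapi, v=20, giving prekuzu.

Answer: {brajo=-2035/2397, daprond=hi, flalo=fehed}


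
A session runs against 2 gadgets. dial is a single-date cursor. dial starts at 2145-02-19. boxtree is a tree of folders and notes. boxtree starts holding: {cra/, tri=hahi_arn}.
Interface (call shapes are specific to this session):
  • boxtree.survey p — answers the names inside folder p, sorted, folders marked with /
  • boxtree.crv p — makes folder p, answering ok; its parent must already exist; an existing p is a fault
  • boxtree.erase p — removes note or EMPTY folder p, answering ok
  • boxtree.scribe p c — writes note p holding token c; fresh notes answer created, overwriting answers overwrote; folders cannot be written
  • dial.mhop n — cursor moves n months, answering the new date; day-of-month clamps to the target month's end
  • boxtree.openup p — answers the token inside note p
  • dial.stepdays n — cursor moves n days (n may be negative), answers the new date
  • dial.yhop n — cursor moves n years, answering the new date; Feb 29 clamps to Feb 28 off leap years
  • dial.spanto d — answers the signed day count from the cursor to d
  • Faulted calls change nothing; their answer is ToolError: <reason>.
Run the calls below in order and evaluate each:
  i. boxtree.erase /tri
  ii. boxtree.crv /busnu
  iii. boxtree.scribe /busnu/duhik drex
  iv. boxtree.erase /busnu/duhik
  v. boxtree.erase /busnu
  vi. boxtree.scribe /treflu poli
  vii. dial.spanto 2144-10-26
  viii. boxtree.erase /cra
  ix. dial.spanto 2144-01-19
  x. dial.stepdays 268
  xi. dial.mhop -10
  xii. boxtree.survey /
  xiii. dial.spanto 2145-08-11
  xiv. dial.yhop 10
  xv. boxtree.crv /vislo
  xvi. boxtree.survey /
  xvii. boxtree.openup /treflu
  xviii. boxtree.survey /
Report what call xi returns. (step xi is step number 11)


Answer: 2145-01-14

Derivation:
Do: boxtree.erase[p: /tri]
See: ok
Do: boxtree.crv[p: /busnu]
See: ok
Do: boxtree.scribe[p: /busnu/duhik; c: drex]
See: created
Do: boxtree.erase[p: /busnu/duhik]
See: ok
Do: boxtree.erase[p: /busnu]
See: ok
Do: boxtree.scribe[p: /treflu; c: poli]
See: created
Do: dial.spanto[d: 2144-10-26]
See: -116
Do: boxtree.erase[p: /cra]
See: ok
Do: dial.spanto[d: 2144-01-19]
See: -397
Do: dial.stepdays[n: 268]
See: 2145-11-14
Do: dial.mhop[n: -10]
See: 2145-01-14
Do: boxtree.survey[p: /]
See: [treflu]
Do: dial.spanto[d: 2145-08-11]
See: 209
Do: dial.yhop[n: 10]
See: 2155-01-14
Do: boxtree.crv[p: /vislo]
See: ok
Do: boxtree.survey[p: /]
See: [treflu, vislo/]
Do: boxtree.openup[p: /treflu]
See: poli
Do: boxtree.survey[p: /]
See: [treflu, vislo/]


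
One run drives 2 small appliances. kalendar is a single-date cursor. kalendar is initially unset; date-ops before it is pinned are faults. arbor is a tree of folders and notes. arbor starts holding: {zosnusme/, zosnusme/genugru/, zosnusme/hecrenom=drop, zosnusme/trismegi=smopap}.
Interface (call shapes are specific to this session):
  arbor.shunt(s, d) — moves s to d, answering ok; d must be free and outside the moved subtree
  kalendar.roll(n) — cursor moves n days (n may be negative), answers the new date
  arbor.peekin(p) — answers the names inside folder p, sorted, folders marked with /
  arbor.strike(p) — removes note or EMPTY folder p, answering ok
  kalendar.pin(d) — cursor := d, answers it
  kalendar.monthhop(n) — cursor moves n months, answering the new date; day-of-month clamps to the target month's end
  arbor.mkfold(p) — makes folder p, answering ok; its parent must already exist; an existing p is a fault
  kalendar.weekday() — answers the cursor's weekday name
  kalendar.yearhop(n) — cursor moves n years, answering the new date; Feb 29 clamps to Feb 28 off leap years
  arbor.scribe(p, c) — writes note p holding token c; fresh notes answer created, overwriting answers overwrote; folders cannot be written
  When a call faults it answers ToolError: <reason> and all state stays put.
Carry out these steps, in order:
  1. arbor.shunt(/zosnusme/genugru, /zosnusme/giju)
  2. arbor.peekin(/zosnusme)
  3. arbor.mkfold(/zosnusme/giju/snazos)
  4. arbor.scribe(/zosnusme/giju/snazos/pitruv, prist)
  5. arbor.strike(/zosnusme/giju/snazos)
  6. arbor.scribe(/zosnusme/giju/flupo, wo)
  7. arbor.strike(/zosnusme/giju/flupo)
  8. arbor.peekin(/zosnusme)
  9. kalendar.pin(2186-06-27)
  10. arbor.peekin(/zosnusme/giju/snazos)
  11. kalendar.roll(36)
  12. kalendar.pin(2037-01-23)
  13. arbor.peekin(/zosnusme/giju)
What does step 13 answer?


[in] shunt /zosnusme/genugru /zosnusme/giju
:: ok
[in] peekin /zosnusme
:: [giju/, hecrenom, trismegi]
[in] mkfold /zosnusme/giju/snazos
:: ok
[in] scribe /zosnusme/giju/snazos/pitruv prist
:: created
[in] strike /zosnusme/giju/snazos
:: ToolError: not empty
[in] scribe /zosnusme/giju/flupo wo
:: created
[in] strike /zosnusme/giju/flupo
:: ok
[in] peekin /zosnusme
:: [giju/, hecrenom, trismegi]
[in] pin 2186-06-27
:: 2186-06-27
[in] peekin /zosnusme/giju/snazos
:: [pitruv]
[in] roll 36
:: 2186-08-02
[in] pin 2037-01-23
:: 2037-01-23
[in] peekin /zosnusme/giju
:: [snazos/]

Answer: [snazos/]


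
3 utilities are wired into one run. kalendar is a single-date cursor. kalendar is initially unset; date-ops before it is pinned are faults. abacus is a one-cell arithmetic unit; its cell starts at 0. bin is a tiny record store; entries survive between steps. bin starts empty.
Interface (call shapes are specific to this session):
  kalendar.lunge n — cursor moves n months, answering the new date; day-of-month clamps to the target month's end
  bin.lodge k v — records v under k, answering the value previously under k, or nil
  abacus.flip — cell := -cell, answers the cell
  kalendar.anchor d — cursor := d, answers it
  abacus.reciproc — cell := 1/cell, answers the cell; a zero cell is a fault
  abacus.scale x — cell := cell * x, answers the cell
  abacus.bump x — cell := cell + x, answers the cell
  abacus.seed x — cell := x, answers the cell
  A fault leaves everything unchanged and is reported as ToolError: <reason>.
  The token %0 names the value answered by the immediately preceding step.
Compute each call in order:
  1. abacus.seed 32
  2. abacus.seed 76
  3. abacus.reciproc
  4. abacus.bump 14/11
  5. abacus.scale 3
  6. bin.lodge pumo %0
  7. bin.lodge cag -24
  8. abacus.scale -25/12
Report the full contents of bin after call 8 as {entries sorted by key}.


Step: abacus.seed[x=32]
Result: 32
Step: abacus.seed[x=76]
Result: 76
Step: abacus.reciproc[]
Result: 1/76
Step: abacus.bump[x=14/11]
Result: 1075/836
Step: abacus.scale[x=3]
Result: 3225/836
Step: bin.lodge[k=pumo; v=%0]
Result: nil
Step: bin.lodge[k=cag; v=-24]
Result: nil
Step: abacus.scale[x=-25/12]
Result: -26875/3344

Answer: {cag=-24, pumo=3225/836}


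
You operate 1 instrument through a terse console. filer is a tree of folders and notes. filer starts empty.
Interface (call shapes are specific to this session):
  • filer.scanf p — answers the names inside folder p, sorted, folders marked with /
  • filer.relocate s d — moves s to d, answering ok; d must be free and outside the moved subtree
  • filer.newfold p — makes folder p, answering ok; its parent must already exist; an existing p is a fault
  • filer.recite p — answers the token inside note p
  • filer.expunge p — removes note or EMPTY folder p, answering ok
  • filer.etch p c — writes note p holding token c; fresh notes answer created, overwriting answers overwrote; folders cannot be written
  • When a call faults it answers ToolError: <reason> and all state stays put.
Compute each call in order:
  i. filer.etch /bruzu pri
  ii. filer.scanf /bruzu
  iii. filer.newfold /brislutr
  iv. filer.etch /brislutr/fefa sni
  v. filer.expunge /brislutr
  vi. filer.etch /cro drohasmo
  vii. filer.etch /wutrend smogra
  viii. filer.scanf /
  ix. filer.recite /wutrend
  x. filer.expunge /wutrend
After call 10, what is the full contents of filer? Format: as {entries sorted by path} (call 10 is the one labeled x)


·→ filer.etch(p→/bruzu, c→pri)
·← created
·→ filer.scanf(p→/bruzu)
·← ToolError: not a directory
·→ filer.newfold(p→/brislutr)
·← ok
·→ filer.etch(p→/brislutr/fefa, c→sni)
·← created
·→ filer.expunge(p→/brislutr)
·← ToolError: not empty
·→ filer.etch(p→/cro, c→drohasmo)
·← created
·→ filer.etch(p→/wutrend, c→smogra)
·← created
·→ filer.scanf(p→/)
·← [brislutr/, bruzu, cro, wutrend]
·→ filer.recite(p→/wutrend)
·← smogra
·→ filer.expunge(p→/wutrend)
·← ok

Answer: {brislutr/, brislutr/fefa=sni, bruzu=pri, cro=drohasmo}


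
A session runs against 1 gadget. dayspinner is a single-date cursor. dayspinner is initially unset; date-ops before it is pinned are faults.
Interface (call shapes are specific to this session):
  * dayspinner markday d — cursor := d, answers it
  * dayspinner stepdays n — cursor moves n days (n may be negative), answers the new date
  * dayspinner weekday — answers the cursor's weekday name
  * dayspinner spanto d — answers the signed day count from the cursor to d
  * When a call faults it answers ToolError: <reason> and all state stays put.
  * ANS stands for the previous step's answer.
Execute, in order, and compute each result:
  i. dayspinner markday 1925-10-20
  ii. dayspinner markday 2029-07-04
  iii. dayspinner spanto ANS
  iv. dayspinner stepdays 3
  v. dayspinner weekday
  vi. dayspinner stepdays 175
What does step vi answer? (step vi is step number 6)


Answer: 2029-12-29

Derivation:
[in] dayspinner markday 1925-10-20
= 1925-10-20
[in] dayspinner markday 2029-07-04
= 2029-07-04
[in] dayspinner spanto ANS
= 0
[in] dayspinner stepdays 3
= 2029-07-07
[in] dayspinner weekday
= Saturday
[in] dayspinner stepdays 175
= 2029-12-29


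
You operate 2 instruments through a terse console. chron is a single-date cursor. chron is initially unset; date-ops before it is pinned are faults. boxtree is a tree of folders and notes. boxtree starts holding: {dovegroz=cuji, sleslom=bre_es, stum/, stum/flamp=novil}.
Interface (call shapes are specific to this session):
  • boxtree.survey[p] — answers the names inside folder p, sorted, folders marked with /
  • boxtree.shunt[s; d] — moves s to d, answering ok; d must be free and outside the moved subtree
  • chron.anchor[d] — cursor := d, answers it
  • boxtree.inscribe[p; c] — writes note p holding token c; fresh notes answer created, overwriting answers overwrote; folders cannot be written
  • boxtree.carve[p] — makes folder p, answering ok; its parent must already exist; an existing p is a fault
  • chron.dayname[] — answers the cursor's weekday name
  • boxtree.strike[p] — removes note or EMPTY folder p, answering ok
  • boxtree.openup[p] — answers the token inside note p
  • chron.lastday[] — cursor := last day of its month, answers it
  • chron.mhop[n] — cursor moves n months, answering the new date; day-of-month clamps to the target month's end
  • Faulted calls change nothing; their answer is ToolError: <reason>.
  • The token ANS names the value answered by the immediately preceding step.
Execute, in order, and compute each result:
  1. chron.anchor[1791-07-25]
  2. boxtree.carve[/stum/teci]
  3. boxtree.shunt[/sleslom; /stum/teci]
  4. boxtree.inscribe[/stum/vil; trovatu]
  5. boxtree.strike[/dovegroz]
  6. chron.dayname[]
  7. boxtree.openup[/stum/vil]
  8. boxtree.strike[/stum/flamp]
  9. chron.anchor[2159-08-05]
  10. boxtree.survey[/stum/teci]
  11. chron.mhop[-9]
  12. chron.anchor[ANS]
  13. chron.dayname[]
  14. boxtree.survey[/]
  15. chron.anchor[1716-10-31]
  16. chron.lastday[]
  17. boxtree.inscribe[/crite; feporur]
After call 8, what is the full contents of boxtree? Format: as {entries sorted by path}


Answer: {sleslom=bre_es, stum/, stum/teci/, stum/vil=trovatu}

Derivation:
% anchor 1791-07-25
:: 1791-07-25
% carve /stum/teci
:: ok
% shunt /sleslom /stum/teci
:: ToolError: exists
% inscribe /stum/vil trovatu
:: created
% strike /dovegroz
:: ok
% dayname
:: Monday
% openup /stum/vil
:: trovatu
% strike /stum/flamp
:: ok
% anchor 2159-08-05
:: 2159-08-05
% survey /stum/teci
:: []
% mhop -9
:: 2158-11-05
% anchor ANS
:: 2158-11-05
% dayname
:: Sunday
% survey /
:: [sleslom, stum/]
% anchor 1716-10-31
:: 1716-10-31
% lastday
:: 1716-10-31
% inscribe /crite feporur
:: created


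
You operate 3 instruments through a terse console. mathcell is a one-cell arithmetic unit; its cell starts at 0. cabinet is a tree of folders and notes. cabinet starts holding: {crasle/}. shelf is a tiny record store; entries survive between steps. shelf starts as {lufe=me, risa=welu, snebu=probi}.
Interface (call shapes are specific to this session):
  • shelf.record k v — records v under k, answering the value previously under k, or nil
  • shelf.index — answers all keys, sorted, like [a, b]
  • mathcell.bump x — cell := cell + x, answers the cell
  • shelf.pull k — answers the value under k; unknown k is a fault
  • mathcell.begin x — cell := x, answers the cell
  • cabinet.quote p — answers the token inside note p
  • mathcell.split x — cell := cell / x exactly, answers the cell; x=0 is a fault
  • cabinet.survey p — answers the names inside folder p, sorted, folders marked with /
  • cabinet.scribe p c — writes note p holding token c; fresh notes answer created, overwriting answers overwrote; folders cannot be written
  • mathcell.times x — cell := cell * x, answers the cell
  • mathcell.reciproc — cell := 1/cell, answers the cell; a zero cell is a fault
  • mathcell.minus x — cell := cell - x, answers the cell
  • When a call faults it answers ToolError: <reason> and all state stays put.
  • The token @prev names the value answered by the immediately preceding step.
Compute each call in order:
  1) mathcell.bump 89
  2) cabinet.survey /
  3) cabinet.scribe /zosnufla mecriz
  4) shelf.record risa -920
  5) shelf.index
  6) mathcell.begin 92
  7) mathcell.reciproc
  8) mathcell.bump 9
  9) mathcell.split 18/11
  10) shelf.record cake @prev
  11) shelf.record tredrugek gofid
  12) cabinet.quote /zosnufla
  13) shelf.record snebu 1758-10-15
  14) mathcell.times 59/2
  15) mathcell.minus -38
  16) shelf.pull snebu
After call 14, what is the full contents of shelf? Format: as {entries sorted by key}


Answer: {cake=9119/1656, lufe=me, risa=-920, snebu=1758-10-15, tredrugek=gofid}

Derivation:
>> mathcell.bump(x→89)
<< 89
>> cabinet.survey(p→/)
<< [crasle/]
>> cabinet.scribe(p→/zosnufla, c→mecriz)
<< created
>> shelf.record(k→risa, v→-920)
<< welu
>> shelf.index()
<< [lufe, risa, snebu]
>> mathcell.begin(x→92)
<< 92
>> mathcell.reciproc()
<< 1/92
>> mathcell.bump(x→9)
<< 829/92
>> mathcell.split(x→18/11)
<< 9119/1656
>> shelf.record(k→cake, v→@prev)
<< nil
>> shelf.record(k→tredrugek, v→gofid)
<< nil
>> cabinet.quote(p→/zosnufla)
<< mecriz
>> shelf.record(k→snebu, v→1758-10-15)
<< probi
>> mathcell.times(x→59/2)
<< 538021/3312
>> mathcell.minus(x→-38)
<< 663877/3312
>> shelf.pull(k→snebu)
<< 1758-10-15


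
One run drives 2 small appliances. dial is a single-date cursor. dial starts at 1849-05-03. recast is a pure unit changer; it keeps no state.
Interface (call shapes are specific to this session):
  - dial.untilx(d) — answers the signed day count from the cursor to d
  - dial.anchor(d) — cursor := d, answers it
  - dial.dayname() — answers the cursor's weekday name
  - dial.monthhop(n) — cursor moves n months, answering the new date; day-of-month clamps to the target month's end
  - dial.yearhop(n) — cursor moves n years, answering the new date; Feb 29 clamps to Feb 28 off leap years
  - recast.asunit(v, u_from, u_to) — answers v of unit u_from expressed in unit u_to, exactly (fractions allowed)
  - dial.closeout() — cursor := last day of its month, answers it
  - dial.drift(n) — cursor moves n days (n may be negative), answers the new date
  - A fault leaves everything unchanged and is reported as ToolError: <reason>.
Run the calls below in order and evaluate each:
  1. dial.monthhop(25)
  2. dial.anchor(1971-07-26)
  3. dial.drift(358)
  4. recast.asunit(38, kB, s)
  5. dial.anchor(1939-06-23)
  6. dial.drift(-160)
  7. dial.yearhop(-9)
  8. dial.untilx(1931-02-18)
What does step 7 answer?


Answer: 1930-01-14

Derivation:
! 1. dial.monthhop(n: 25) -> 1851-06-03
! 2. dial.anchor(d: 1971-07-26) -> 1971-07-26
! 3. dial.drift(n: 358) -> 1972-07-18
! 4. recast.asunit(v: 38, u_from: kB, u_to: s) -> ToolError: incompatible units
! 5. dial.anchor(d: 1939-06-23) -> 1939-06-23
! 6. dial.drift(n: -160) -> 1939-01-14
! 7. dial.yearhop(n: -9) -> 1930-01-14
! 8. dial.untilx(d: 1931-02-18) -> 400


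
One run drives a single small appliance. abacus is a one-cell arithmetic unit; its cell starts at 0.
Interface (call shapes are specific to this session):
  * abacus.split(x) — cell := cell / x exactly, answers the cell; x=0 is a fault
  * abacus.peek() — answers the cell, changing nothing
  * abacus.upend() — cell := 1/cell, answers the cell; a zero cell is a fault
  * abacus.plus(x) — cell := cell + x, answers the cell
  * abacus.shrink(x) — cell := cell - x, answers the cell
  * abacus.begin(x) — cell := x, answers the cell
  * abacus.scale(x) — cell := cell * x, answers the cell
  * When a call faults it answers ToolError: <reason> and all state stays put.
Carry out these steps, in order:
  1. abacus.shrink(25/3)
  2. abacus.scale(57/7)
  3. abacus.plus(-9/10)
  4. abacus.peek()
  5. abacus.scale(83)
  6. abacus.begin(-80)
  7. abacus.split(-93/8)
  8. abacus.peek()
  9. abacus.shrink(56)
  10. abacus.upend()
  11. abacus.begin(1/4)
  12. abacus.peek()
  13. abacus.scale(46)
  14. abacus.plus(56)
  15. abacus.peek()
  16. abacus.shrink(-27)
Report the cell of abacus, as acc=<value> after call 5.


Answer: acc=-399479/70

Derivation:
>> shrink(x=25/3)
<< -25/3
>> scale(x=57/7)
<< -475/7
>> plus(x=-9/10)
<< -4813/70
>> peek()
<< -4813/70
>> scale(x=83)
<< -399479/70
>> begin(x=-80)
<< -80
>> split(x=-93/8)
<< 640/93
>> peek()
<< 640/93
>> shrink(x=56)
<< -4568/93
>> upend()
<< -93/4568
>> begin(x=1/4)
<< 1/4
>> peek()
<< 1/4
>> scale(x=46)
<< 23/2
>> plus(x=56)
<< 135/2
>> peek()
<< 135/2
>> shrink(x=-27)
<< 189/2


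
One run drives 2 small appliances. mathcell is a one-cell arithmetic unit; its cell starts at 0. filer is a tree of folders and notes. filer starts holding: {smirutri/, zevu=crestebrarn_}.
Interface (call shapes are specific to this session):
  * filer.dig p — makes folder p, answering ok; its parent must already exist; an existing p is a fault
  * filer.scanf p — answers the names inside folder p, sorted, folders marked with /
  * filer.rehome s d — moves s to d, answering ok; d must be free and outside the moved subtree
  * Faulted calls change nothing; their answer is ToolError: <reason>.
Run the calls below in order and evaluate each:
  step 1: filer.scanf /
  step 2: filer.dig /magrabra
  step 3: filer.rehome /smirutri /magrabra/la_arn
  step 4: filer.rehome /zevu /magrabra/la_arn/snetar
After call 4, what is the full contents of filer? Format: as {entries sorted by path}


→ filer.scanf(p='/')
← [smirutri/, zevu]
→ filer.dig(p='/magrabra')
← ok
→ filer.rehome(s='/smirutri', d='/magrabra/la_arn')
← ok
→ filer.rehome(s='/zevu', d='/magrabra/la_arn/snetar')
← ok

Answer: {magrabra/, magrabra/la_arn/, magrabra/la_arn/snetar=crestebrarn_}


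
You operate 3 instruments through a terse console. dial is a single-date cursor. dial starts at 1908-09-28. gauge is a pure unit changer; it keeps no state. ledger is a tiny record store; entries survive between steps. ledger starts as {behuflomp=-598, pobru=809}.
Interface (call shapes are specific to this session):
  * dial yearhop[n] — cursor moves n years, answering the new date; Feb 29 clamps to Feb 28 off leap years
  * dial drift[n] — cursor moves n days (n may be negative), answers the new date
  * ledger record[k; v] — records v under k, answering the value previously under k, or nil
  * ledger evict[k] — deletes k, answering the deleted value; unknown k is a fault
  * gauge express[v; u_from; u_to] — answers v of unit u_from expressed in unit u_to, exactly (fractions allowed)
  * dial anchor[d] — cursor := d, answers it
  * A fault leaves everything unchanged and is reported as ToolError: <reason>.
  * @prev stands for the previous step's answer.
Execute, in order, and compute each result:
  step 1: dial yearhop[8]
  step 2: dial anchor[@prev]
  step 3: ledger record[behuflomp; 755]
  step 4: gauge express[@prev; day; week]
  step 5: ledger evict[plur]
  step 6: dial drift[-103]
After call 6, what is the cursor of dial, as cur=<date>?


Answer: cur=1916-06-17

Derivation:
Using dial yearhop using 8, and get 1916-09-28.
I use dial anchor using @prev, and see 1916-09-28.
I invoke ledger record using behuflomp, 755, — result: -598.
I call gauge express using @prev, day, week, yielding -598/7.
Next I call ledger evict using plur, and see ToolError: no such key plur.
I run dial drift using -103, and see 1916-06-17.


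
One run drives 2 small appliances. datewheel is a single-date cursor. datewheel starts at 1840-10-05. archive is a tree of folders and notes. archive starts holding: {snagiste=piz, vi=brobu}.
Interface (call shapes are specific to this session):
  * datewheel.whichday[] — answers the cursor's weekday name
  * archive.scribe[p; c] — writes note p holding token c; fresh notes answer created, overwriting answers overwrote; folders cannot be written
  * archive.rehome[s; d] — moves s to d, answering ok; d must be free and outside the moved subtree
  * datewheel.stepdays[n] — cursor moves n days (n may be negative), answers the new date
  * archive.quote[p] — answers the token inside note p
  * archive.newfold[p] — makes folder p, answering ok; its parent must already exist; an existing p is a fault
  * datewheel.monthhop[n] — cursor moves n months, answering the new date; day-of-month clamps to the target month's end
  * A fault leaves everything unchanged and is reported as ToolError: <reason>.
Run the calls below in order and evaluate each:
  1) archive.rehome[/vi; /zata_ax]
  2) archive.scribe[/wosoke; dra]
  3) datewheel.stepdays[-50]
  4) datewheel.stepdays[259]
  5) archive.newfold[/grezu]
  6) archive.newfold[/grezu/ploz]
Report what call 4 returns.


Answer: 1841-05-02

Derivation:
Act: archive.rehome[s=/vi; d=/zata_ax]
Obs: ok
Act: archive.scribe[p=/wosoke; c=dra]
Obs: created
Act: datewheel.stepdays[n=-50]
Obs: 1840-08-16
Act: datewheel.stepdays[n=259]
Obs: 1841-05-02
Act: archive.newfold[p=/grezu]
Obs: ok
Act: archive.newfold[p=/grezu/ploz]
Obs: ok


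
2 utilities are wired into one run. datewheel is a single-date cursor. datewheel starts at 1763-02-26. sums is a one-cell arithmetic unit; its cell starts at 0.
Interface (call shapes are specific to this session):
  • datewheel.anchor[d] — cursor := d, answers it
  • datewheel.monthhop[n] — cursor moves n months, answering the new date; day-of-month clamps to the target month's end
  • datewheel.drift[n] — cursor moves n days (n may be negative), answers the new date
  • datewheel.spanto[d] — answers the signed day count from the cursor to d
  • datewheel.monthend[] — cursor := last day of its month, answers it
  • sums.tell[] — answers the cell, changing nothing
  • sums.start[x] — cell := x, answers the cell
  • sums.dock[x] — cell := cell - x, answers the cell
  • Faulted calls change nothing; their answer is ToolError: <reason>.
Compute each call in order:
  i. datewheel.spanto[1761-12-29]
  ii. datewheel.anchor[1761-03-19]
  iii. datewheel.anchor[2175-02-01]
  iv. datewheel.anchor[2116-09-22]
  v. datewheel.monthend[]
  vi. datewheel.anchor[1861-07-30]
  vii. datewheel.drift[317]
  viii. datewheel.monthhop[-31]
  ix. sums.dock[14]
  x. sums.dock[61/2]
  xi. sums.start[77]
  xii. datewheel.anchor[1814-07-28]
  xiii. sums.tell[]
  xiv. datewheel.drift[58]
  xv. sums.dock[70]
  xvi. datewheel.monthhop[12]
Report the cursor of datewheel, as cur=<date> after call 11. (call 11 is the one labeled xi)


Answer: cur=1859-11-12

Derivation:
% spanto d=1761-12-29
= -424
% anchor d=1761-03-19
= 1761-03-19
% anchor d=2175-02-01
= 2175-02-01
% anchor d=2116-09-22
= 2116-09-22
% monthend
= 2116-09-30
% anchor d=1861-07-30
= 1861-07-30
% drift n=317
= 1862-06-12
% monthhop n=-31
= 1859-11-12
% dock x=14
= -14
% dock x=61/2
= -89/2
% start x=77
= 77
% anchor d=1814-07-28
= 1814-07-28
% tell
= 77
% drift n=58
= 1814-09-24
% dock x=70
= 7
% monthhop n=12
= 1815-09-24


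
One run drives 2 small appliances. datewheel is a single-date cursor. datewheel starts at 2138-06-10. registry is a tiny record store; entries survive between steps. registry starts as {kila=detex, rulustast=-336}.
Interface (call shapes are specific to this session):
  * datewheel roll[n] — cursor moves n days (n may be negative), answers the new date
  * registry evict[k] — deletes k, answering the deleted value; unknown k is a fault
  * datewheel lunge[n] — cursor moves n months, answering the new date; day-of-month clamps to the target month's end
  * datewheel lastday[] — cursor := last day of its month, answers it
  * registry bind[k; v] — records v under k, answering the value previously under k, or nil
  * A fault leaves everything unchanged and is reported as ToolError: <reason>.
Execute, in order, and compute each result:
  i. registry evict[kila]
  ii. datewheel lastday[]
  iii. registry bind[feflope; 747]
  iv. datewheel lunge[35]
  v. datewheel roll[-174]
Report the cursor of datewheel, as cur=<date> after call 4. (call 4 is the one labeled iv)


# 1. registry evict(k→kila) == detex
# 2. datewheel lastday() == 2138-06-30
# 3. registry bind(k→feflope, v→747) == nil
# 4. datewheel lunge(n→35) == 2141-05-30
# 5. datewheel roll(n→-174) == 2140-12-07

Answer: cur=2141-05-30


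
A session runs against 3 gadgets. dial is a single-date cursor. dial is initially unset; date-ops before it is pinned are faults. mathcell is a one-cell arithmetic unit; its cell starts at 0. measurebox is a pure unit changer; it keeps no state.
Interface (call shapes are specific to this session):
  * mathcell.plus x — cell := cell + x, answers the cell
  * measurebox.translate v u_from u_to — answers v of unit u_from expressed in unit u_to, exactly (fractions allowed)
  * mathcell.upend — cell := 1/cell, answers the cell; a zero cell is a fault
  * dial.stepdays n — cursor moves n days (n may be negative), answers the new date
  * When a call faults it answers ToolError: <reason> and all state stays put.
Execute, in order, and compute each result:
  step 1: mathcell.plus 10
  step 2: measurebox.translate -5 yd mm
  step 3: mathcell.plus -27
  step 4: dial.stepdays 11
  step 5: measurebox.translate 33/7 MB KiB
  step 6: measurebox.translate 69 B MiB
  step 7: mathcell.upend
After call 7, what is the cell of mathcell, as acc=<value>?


Answer: acc=-1/17

Derivation:
% mathcell.plus(x=10) ~> 10
% measurebox.translate(v=-5, u_from=yd, u_to=mm) ~> -4572
% mathcell.plus(x=-27) ~> -17
% dial.stepdays(n=11) ~> ToolError: no date set
% measurebox.translate(v=33/7, u_from=MB, u_to=KiB) ~> 515625/112
% measurebox.translate(v=69, u_from=B, u_to=MiB) ~> 69/1048576
% mathcell.upend() ~> -1/17


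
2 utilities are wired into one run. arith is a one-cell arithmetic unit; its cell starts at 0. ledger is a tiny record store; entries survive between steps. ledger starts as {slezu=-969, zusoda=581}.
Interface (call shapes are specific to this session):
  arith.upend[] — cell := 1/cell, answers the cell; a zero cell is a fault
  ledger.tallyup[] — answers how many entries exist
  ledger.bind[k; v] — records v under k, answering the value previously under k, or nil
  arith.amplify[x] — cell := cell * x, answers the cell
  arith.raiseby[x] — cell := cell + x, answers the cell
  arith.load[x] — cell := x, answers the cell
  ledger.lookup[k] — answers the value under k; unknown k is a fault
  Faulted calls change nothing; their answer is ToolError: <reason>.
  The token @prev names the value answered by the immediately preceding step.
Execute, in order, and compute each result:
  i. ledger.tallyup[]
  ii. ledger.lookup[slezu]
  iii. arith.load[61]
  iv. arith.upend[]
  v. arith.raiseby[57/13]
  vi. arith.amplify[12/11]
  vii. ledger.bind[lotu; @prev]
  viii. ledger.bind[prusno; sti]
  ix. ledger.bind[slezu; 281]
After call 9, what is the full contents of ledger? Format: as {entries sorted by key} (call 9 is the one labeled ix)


I invoke tallyup, and see 2.
I invoke lookup passing k: slezu, which returns -969.
I try load passing x: 61, — result: 61.
I use upend, and see 1/61.
Next I call raiseby passing x: 57/13, yielding 3490/793.
Now I run amplify passing x: 12/11, and see 41880/8723.
Then bind passing k: lotu, v: @prev, and observe nil.
I try bind passing k: prusno, v: sti, which returns nil.
I try bind passing k: slezu, v: 281, — result: -969.

Answer: {lotu=41880/8723, prusno=sti, slezu=281, zusoda=581}


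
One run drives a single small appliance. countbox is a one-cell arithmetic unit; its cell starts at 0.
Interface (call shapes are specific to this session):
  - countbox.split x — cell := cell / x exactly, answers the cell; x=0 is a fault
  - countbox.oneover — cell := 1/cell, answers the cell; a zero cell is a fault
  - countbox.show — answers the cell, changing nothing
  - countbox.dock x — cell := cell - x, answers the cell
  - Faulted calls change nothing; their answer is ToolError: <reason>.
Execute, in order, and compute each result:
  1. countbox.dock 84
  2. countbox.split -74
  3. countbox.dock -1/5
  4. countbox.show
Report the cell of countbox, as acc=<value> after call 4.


·→ countbox.dock(x: 84)
·← -84
·→ countbox.split(x: -74)
·← 42/37
·→ countbox.dock(x: -1/5)
·← 247/185
·→ countbox.show()
·← 247/185

Answer: acc=247/185


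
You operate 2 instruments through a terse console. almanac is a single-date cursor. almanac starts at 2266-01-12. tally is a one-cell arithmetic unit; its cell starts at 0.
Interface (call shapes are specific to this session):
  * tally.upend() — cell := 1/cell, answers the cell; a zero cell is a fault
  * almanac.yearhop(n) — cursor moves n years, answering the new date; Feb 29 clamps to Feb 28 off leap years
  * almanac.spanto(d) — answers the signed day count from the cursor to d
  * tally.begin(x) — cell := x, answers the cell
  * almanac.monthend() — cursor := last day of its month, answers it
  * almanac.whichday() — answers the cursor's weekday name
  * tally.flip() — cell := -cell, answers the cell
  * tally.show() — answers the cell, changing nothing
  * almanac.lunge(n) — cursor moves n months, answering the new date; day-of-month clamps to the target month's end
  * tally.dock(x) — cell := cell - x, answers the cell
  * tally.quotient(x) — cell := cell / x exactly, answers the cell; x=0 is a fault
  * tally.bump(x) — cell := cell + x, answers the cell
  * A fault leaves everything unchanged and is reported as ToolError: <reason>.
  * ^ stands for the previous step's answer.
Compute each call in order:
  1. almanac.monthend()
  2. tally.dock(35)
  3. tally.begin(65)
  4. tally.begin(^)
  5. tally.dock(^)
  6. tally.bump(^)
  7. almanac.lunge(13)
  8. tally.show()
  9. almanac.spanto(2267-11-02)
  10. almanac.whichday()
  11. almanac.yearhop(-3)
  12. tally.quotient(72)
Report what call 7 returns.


Step: almanac.monthend[]
Result: 2266-01-31
Step: tally.dock[x→35]
Result: -35
Step: tally.begin[x→65]
Result: 65
Step: tally.begin[x→^]
Result: 65
Step: tally.dock[x→^]
Result: 0
Step: tally.bump[x→^]
Result: 0
Step: almanac.lunge[n→13]
Result: 2267-02-28
Step: tally.show[]
Result: 0
Step: almanac.spanto[d→2267-11-02]
Result: 247
Step: almanac.whichday[]
Result: Thursday
Step: almanac.yearhop[n→-3]
Result: 2264-02-28
Step: tally.quotient[x→72]
Result: 0

Answer: 2267-02-28


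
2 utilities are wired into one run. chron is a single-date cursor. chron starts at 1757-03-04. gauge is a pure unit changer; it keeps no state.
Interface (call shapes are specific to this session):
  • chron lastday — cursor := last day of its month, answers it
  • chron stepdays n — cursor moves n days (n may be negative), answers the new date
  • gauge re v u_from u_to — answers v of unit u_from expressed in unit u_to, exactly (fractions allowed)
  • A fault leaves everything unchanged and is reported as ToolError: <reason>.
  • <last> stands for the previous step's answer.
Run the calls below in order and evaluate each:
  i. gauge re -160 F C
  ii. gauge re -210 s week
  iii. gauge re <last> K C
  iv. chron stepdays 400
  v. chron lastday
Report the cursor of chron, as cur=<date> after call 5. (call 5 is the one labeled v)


// 1. gauge re(v='-160', u_from='F', u_to='C') => -320/3
// 2. gauge re(v='-210', u_from='s', u_to='week') => -1/2880
// 3. gauge re(v='<last>', u_from='K', u_to='C') => -786673/2880
// 4. chron stepdays(n='400') => 1758-04-08
// 5. chron lastday() => 1758-04-30

Answer: cur=1758-04-30


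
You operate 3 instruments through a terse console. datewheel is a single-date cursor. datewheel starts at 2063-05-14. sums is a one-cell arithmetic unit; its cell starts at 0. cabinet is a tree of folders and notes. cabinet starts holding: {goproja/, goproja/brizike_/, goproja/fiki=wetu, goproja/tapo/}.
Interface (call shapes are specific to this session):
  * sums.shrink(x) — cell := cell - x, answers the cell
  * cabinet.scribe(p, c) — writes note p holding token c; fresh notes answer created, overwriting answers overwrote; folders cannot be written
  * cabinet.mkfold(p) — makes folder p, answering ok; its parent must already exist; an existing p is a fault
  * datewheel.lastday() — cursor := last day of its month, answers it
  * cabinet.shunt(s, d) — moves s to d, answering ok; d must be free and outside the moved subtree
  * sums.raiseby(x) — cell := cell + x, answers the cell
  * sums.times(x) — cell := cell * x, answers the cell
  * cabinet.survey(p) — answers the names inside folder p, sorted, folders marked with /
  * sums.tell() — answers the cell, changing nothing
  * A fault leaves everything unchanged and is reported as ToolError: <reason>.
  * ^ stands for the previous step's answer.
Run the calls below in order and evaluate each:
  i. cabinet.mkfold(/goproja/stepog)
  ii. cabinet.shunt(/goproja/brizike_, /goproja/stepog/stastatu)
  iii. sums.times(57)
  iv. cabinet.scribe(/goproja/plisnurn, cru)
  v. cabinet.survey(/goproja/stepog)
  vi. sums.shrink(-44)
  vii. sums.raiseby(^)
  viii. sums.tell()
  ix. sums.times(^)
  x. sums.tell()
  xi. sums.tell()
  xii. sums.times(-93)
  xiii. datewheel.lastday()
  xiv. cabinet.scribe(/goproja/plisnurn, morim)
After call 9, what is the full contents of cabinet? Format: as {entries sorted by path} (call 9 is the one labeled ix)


Answer: {goproja/, goproja/fiki=wetu, goproja/plisnurn=cru, goproja/stepog/, goproja/stepog/stastatu/, goproja/tapo/}

Derivation:
>>> cabinet.mkfold p→/goproja/stepog
:: ok
>>> cabinet.shunt s→/goproja/brizike_ d→/goproja/stepog/stastatu
:: ok
>>> sums.times x→57
:: 0
>>> cabinet.scribe p→/goproja/plisnurn c→cru
:: created
>>> cabinet.survey p→/goproja/stepog
:: [stastatu/]
>>> sums.shrink x→-44
:: 44
>>> sums.raiseby x→^
:: 88
>>> sums.tell
:: 88
>>> sums.times x→^
:: 7744
>>> sums.tell
:: 7744
>>> sums.tell
:: 7744
>>> sums.times x→-93
:: -720192
>>> datewheel.lastday
:: 2063-05-31
>>> cabinet.scribe p→/goproja/plisnurn c→morim
:: overwrote


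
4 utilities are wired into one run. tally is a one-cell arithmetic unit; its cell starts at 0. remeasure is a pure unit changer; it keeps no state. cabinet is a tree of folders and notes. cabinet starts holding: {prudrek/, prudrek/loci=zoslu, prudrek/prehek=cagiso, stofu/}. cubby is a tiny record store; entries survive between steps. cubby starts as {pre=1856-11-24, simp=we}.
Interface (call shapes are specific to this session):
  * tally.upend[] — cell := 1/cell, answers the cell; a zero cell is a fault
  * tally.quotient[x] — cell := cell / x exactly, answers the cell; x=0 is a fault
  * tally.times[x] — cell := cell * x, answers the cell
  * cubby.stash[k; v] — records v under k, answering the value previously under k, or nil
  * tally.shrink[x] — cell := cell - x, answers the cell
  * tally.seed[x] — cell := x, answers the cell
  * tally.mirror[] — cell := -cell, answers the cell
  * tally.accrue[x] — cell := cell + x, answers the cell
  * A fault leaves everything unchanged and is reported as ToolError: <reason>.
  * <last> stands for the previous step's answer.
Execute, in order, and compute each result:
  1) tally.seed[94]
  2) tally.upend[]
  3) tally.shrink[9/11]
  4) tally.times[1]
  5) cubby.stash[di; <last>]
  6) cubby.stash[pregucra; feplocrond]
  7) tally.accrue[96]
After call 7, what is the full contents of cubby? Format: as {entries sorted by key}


Answer: {di=-835/1034, pre=1856-11-24, pregucra=feplocrond, simp=we}

Derivation:
Do: tally.seed[x=94]
See: 94
Do: tally.upend[]
See: 1/94
Do: tally.shrink[x=9/11]
See: -835/1034
Do: tally.times[x=1]
See: -835/1034
Do: cubby.stash[k=di; v=<last>]
See: nil
Do: cubby.stash[k=pregucra; v=feplocrond]
See: nil
Do: tally.accrue[x=96]
See: 98429/1034
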